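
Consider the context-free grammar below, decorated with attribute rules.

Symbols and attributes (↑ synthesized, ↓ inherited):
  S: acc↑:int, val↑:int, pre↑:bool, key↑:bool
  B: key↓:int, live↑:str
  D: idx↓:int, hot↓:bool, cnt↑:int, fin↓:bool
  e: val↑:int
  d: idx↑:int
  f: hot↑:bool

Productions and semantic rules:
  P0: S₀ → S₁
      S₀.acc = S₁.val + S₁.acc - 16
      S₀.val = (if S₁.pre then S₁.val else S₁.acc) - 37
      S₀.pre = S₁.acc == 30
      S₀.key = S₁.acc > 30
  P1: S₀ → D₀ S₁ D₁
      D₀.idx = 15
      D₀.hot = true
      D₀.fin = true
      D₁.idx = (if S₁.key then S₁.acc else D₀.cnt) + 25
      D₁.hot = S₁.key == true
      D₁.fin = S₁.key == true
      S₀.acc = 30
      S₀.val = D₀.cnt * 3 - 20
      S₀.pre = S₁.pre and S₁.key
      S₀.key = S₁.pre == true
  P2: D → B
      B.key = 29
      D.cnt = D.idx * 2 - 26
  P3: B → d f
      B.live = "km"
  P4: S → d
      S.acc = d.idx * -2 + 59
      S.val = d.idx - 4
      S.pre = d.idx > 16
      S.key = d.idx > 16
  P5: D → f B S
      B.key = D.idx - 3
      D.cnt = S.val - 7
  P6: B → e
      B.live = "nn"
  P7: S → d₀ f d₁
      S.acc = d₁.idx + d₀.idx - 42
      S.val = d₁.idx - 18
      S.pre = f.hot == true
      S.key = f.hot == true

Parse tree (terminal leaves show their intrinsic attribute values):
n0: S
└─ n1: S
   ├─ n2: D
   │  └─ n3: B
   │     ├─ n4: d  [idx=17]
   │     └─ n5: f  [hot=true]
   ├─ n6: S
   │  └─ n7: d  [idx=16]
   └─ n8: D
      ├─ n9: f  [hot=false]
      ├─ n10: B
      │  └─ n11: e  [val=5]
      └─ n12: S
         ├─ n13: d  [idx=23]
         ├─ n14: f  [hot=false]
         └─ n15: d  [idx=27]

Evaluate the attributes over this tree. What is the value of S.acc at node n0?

1. n2.idx = 15  [15]
2. n2.hot = true  [true]
3. n2.fin = true  [true]
4. n3.key = 29  [29]
5. n4.idx = 17  [terminal]
6. n5.hot = true  [terminal]
7. n3.live = "km"  ["km"]
8. n2.cnt = 4  [D.idx * 2 - 26]
9. n7.idx = 16  [terminal]
10. n6.acc = 27  [d.idx * -2 + 59]
11. n6.val = 12  [d.idx - 4]
12. n6.pre = false  [d.idx > 16]
13. n6.key = false  [d.idx > 16]
14. n8.idx = 29  [(if S₁.key then S₁.acc else D₀.cnt) + 25]
15. n8.hot = false  [S₁.key == true]
16. n8.fin = false  [S₁.key == true]
17. n9.hot = false  [terminal]
18. n10.key = 26  [D.idx - 3]
19. n11.val = 5  [terminal]
20. n10.live = "nn"  ["nn"]
21. n13.idx = 23  [terminal]
22. n14.hot = false  [terminal]
23. n15.idx = 27  [terminal]
24. n12.acc = 8  [d₁.idx + d₀.idx - 42]
25. n12.val = 9  [d₁.idx - 18]
26. n12.pre = false  [f.hot == true]
27. n12.key = false  [f.hot == true]
28. n8.cnt = 2  [S.val - 7]
29. n1.acc = 30  [30]
30. n1.val = -8  [D₀.cnt * 3 - 20]
31. n1.pre = false  [S₁.pre and S₁.key]
32. n1.key = false  [S₁.pre == true]
33. n0.acc = 6  [S₁.val + S₁.acc - 16]
34. n0.val = -7  [(if S₁.pre then S₁.val else S₁.acc) - 37]
35. n0.pre = true  [S₁.acc == 30]
36. n0.key = false  [S₁.acc > 30]

6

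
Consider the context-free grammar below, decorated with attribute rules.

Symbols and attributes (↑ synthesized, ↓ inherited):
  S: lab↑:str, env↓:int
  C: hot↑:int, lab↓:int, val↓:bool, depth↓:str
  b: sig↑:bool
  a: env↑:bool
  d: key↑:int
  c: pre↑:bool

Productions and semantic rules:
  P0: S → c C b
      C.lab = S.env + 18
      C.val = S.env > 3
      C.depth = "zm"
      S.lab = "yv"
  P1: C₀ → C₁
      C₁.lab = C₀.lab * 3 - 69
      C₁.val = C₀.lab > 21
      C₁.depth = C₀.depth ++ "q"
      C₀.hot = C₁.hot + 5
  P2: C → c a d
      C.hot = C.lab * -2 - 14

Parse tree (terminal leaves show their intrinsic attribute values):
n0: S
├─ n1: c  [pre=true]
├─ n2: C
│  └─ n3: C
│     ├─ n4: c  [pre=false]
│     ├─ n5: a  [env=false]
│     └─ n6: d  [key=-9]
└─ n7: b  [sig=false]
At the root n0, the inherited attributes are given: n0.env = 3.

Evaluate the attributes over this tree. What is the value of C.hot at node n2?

3

1. n0.env = 3  [given at root]
2. n1.pre = true  [terminal]
3. n2.lab = 21  [S.env + 18]
4. n2.val = false  [S.env > 3]
5. n2.depth = "zm"  ["zm"]
6. n3.lab = -6  [C₀.lab * 3 - 69]
7. n3.val = false  [C₀.lab > 21]
8. n3.depth = "zmq"  [C₀.depth ++ "q"]
9. n4.pre = false  [terminal]
10. n5.env = false  [terminal]
11. n6.key = -9  [terminal]
12. n3.hot = -2  [C.lab * -2 - 14]
13. n2.hot = 3  [C₁.hot + 5]
14. n7.sig = false  [terminal]
15. n0.lab = "yv"  ["yv"]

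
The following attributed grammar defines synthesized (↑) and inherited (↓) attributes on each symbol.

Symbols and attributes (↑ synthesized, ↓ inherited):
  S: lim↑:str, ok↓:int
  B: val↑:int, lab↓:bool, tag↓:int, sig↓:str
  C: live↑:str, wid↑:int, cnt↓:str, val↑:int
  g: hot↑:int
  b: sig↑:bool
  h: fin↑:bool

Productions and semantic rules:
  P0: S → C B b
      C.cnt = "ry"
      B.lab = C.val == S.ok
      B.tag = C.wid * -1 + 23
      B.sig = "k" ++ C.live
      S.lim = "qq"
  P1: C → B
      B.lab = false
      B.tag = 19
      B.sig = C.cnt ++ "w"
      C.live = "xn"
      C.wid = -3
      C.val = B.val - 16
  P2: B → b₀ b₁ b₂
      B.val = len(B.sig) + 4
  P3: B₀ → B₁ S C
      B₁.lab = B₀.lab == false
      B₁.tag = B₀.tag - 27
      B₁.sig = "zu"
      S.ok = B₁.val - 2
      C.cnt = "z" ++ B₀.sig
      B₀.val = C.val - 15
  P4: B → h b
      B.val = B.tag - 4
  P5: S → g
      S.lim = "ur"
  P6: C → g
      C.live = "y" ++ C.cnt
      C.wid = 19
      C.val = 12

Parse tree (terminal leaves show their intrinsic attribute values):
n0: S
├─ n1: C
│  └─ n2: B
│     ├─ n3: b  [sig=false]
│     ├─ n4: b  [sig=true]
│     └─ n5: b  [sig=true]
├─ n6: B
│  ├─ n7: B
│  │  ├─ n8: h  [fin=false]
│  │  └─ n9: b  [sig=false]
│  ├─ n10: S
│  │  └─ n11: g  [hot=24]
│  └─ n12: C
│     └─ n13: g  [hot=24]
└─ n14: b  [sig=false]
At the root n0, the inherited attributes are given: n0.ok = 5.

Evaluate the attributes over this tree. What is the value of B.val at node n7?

-5

1. n0.ok = 5  [given at root]
2. n1.cnt = "ry"  ["ry"]
3. n2.lab = false  [false]
4. n2.tag = 19  [19]
5. n2.sig = "ryw"  [C.cnt ++ "w"]
6. n3.sig = false  [terminal]
7. n4.sig = true  [terminal]
8. n5.sig = true  [terminal]
9. n2.val = 7  [len(B.sig) + 4]
10. n1.live = "xn"  ["xn"]
11. n1.wid = -3  [-3]
12. n1.val = -9  [B.val - 16]
13. n6.lab = false  [C.val == S.ok]
14. n6.tag = 26  [C.wid * -1 + 23]
15. n6.sig = "kxn"  ["k" ++ C.live]
16. n7.lab = true  [B₀.lab == false]
17. n7.tag = -1  [B₀.tag - 27]
18. n7.sig = "zu"  ["zu"]
19. n8.fin = false  [terminal]
20. n9.sig = false  [terminal]
21. n7.val = -5  [B.tag - 4]
22. n10.ok = -7  [B₁.val - 2]
23. n11.hot = 24  [terminal]
24. n10.lim = "ur"  ["ur"]
25. n12.cnt = "zkxn"  ["z" ++ B₀.sig]
26. n13.hot = 24  [terminal]
27. n12.live = "yzkxn"  ["y" ++ C.cnt]
28. n12.wid = 19  [19]
29. n12.val = 12  [12]
30. n6.val = -3  [C.val - 15]
31. n14.sig = false  [terminal]
32. n0.lim = "qq"  ["qq"]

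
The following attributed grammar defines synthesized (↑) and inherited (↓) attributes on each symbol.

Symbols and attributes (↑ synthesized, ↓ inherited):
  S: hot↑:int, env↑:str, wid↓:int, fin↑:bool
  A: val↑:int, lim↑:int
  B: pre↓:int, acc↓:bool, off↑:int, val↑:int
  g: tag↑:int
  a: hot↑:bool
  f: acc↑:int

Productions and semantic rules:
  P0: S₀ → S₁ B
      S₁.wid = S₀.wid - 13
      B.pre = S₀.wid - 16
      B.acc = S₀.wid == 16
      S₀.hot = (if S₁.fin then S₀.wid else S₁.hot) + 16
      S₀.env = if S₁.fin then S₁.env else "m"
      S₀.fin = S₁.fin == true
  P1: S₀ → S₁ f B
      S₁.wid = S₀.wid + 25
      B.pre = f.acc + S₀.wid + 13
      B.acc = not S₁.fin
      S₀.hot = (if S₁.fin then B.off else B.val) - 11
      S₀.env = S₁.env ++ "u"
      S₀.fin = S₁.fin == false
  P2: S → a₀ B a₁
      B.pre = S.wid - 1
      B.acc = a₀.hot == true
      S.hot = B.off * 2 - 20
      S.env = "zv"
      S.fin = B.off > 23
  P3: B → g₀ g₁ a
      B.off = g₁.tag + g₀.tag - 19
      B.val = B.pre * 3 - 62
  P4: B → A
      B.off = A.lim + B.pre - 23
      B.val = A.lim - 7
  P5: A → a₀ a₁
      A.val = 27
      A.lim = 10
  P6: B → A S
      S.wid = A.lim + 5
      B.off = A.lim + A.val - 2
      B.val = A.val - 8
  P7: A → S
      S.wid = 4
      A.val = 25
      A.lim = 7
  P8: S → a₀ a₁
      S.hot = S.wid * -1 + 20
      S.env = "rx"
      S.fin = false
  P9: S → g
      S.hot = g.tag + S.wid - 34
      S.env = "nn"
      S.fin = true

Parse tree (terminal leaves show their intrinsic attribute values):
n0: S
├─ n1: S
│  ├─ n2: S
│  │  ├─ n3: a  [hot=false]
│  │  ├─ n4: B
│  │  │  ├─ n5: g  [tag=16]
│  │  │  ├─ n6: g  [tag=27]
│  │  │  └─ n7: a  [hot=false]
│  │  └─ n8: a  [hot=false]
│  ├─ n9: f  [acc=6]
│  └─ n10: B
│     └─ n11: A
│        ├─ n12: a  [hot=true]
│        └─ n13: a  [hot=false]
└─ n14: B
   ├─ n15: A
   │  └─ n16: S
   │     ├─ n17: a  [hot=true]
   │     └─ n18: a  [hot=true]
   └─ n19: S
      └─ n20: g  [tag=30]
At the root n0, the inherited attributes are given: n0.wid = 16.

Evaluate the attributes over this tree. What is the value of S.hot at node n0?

14

1. n0.wid = 16  [given at root]
2. n1.wid = 3  [S₀.wid - 13]
3. n2.wid = 28  [S₀.wid + 25]
4. n3.hot = false  [terminal]
5. n4.pre = 27  [S.wid - 1]
6. n4.acc = false  [a₀.hot == true]
7. n5.tag = 16  [terminal]
8. n6.tag = 27  [terminal]
9. n7.hot = false  [terminal]
10. n4.off = 24  [g₁.tag + g₀.tag - 19]
11. n4.val = 19  [B.pre * 3 - 62]
12. n8.hot = false  [terminal]
13. n2.hot = 28  [B.off * 2 - 20]
14. n2.env = "zv"  ["zv"]
15. n2.fin = true  [B.off > 23]
16. n9.acc = 6  [terminal]
17. n10.pre = 22  [f.acc + S₀.wid + 13]
18. n10.acc = false  [not S₁.fin]
19. n12.hot = true  [terminal]
20. n13.hot = false  [terminal]
21. n11.val = 27  [27]
22. n11.lim = 10  [10]
23. n10.off = 9  [A.lim + B.pre - 23]
24. n10.val = 3  [A.lim - 7]
25. n1.hot = -2  [(if S₁.fin then B.off else B.val) - 11]
26. n1.env = "zvu"  [S₁.env ++ "u"]
27. n1.fin = false  [S₁.fin == false]
28. n14.pre = 0  [S₀.wid - 16]
29. n14.acc = true  [S₀.wid == 16]
30. n16.wid = 4  [4]
31. n17.hot = true  [terminal]
32. n18.hot = true  [terminal]
33. n16.hot = 16  [S.wid * -1 + 20]
34. n16.env = "rx"  ["rx"]
35. n16.fin = false  [false]
36. n15.val = 25  [25]
37. n15.lim = 7  [7]
38. n19.wid = 12  [A.lim + 5]
39. n20.tag = 30  [terminal]
40. n19.hot = 8  [g.tag + S.wid - 34]
41. n19.env = "nn"  ["nn"]
42. n19.fin = true  [true]
43. n14.off = 30  [A.lim + A.val - 2]
44. n14.val = 17  [A.val - 8]
45. n0.hot = 14  [(if S₁.fin then S₀.wid else S₁.hot) + 16]
46. n0.env = "m"  [if S₁.fin then S₁.env else "m"]
47. n0.fin = false  [S₁.fin == true]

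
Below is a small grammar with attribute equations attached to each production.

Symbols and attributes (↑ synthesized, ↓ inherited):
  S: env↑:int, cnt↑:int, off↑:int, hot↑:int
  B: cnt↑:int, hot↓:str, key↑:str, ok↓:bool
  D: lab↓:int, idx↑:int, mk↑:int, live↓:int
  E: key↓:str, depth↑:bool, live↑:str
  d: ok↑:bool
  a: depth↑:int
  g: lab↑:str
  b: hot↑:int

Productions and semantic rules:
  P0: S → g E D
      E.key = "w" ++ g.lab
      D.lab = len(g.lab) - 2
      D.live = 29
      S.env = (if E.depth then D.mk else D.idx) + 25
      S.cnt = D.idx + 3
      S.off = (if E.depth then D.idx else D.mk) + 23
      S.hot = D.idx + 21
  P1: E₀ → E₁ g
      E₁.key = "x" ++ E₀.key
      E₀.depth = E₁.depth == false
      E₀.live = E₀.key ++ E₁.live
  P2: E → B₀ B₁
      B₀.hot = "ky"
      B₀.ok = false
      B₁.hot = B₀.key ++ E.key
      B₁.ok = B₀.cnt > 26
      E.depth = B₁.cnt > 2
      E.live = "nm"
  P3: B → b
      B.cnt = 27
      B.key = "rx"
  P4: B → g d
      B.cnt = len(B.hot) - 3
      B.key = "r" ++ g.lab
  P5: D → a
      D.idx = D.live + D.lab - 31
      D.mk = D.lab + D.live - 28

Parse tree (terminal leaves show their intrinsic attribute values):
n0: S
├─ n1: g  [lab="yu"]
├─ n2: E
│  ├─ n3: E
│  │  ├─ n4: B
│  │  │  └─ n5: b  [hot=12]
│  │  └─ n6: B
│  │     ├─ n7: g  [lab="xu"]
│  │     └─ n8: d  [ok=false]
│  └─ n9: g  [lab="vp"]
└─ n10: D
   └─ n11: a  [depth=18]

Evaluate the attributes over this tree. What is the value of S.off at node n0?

1. n1.lab = "yu"  [terminal]
2. n2.key = "wyu"  ["w" ++ g.lab]
3. n3.key = "xwyu"  ["x" ++ E₀.key]
4. n4.hot = "ky"  ["ky"]
5. n4.ok = false  [false]
6. n5.hot = 12  [terminal]
7. n4.cnt = 27  [27]
8. n4.key = "rx"  ["rx"]
9. n6.hot = "rxxwyu"  [B₀.key ++ E.key]
10. n6.ok = true  [B₀.cnt > 26]
11. n7.lab = "xu"  [terminal]
12. n8.ok = false  [terminal]
13. n6.cnt = 3  [len(B.hot) - 3]
14. n6.key = "rxu"  ["r" ++ g.lab]
15. n3.depth = true  [B₁.cnt > 2]
16. n3.live = "nm"  ["nm"]
17. n9.lab = "vp"  [terminal]
18. n2.depth = false  [E₁.depth == false]
19. n2.live = "wyunm"  [E₀.key ++ E₁.live]
20. n10.lab = 0  [len(g.lab) - 2]
21. n10.live = 29  [29]
22. n11.depth = 18  [terminal]
23. n10.idx = -2  [D.live + D.lab - 31]
24. n10.mk = 1  [D.lab + D.live - 28]
25. n0.env = 23  [(if E.depth then D.mk else D.idx) + 25]
26. n0.cnt = 1  [D.idx + 3]
27. n0.off = 24  [(if E.depth then D.idx else D.mk) + 23]
28. n0.hot = 19  [D.idx + 21]

24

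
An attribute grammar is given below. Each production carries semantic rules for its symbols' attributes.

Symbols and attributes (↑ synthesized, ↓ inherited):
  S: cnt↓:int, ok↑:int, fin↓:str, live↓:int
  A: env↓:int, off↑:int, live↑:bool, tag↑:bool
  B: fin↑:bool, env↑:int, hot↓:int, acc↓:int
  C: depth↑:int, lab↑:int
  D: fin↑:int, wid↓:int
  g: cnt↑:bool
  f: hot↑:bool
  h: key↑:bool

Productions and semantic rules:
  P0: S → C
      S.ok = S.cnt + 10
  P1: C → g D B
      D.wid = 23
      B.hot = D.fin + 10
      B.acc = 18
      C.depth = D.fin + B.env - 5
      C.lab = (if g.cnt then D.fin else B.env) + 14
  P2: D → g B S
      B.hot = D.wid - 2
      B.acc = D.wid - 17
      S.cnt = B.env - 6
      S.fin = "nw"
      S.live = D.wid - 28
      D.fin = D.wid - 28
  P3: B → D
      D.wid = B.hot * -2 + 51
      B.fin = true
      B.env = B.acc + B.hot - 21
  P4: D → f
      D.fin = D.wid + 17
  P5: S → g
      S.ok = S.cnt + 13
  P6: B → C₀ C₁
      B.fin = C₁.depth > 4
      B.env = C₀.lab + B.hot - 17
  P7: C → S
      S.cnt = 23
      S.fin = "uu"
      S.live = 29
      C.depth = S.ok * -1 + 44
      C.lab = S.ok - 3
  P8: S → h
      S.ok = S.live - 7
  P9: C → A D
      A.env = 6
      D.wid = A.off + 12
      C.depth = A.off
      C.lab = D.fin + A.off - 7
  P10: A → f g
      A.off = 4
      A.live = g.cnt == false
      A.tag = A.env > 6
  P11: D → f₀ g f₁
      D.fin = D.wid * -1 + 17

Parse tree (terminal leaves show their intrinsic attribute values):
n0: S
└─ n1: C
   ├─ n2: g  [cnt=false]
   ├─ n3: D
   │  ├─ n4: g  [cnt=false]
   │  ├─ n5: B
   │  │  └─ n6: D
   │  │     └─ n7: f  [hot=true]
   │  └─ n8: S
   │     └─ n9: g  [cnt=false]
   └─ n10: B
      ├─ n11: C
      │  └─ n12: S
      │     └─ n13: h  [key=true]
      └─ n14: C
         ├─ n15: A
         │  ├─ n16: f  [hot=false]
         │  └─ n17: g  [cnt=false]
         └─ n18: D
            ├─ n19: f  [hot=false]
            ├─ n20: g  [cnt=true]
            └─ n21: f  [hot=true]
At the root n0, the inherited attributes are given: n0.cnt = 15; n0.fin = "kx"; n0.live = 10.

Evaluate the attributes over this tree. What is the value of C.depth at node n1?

-3

1. n0.cnt = 15  [given at root]
2. n0.fin = "kx"  [given at root]
3. n0.live = 10  [given at root]
4. n2.cnt = false  [terminal]
5. n3.wid = 23  [23]
6. n4.cnt = false  [terminal]
7. n5.hot = 21  [D.wid - 2]
8. n5.acc = 6  [D.wid - 17]
9. n6.wid = 9  [B.hot * -2 + 51]
10. n7.hot = true  [terminal]
11. n6.fin = 26  [D.wid + 17]
12. n5.fin = true  [true]
13. n5.env = 6  [B.acc + B.hot - 21]
14. n8.cnt = 0  [B.env - 6]
15. n8.fin = "nw"  ["nw"]
16. n8.live = -5  [D.wid - 28]
17. n9.cnt = false  [terminal]
18. n8.ok = 13  [S.cnt + 13]
19. n3.fin = -5  [D.wid - 28]
20. n10.hot = 5  [D.fin + 10]
21. n10.acc = 18  [18]
22. n12.cnt = 23  [23]
23. n12.fin = "uu"  ["uu"]
24. n12.live = 29  [29]
25. n13.key = true  [terminal]
26. n12.ok = 22  [S.live - 7]
27. n11.depth = 22  [S.ok * -1 + 44]
28. n11.lab = 19  [S.ok - 3]
29. n15.env = 6  [6]
30. n16.hot = false  [terminal]
31. n17.cnt = false  [terminal]
32. n15.off = 4  [4]
33. n15.live = true  [g.cnt == false]
34. n15.tag = false  [A.env > 6]
35. n18.wid = 16  [A.off + 12]
36. n19.hot = false  [terminal]
37. n20.cnt = true  [terminal]
38. n21.hot = true  [terminal]
39. n18.fin = 1  [D.wid * -1 + 17]
40. n14.depth = 4  [A.off]
41. n14.lab = -2  [D.fin + A.off - 7]
42. n10.fin = false  [C₁.depth > 4]
43. n10.env = 7  [C₀.lab + B.hot - 17]
44. n1.depth = -3  [D.fin + B.env - 5]
45. n1.lab = 21  [(if g.cnt then D.fin else B.env) + 14]
46. n0.ok = 25  [S.cnt + 10]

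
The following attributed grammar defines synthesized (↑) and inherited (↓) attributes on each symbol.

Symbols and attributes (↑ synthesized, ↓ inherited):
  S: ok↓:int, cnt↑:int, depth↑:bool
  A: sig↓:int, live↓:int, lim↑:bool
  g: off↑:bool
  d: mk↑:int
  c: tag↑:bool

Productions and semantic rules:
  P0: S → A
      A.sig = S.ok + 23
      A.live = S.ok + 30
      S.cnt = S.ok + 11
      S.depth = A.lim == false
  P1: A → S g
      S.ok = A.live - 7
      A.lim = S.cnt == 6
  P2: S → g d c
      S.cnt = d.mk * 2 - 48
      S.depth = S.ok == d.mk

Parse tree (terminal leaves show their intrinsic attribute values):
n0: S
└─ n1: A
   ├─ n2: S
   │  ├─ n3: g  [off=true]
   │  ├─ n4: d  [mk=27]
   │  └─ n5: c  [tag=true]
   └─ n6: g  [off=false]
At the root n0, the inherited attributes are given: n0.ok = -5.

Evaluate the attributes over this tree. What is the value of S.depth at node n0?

false

1. n0.ok = -5  [given at root]
2. n1.sig = 18  [S.ok + 23]
3. n1.live = 25  [S.ok + 30]
4. n2.ok = 18  [A.live - 7]
5. n3.off = true  [terminal]
6. n4.mk = 27  [terminal]
7. n5.tag = true  [terminal]
8. n2.cnt = 6  [d.mk * 2 - 48]
9. n2.depth = false  [S.ok == d.mk]
10. n6.off = false  [terminal]
11. n1.lim = true  [S.cnt == 6]
12. n0.cnt = 6  [S.ok + 11]
13. n0.depth = false  [A.lim == false]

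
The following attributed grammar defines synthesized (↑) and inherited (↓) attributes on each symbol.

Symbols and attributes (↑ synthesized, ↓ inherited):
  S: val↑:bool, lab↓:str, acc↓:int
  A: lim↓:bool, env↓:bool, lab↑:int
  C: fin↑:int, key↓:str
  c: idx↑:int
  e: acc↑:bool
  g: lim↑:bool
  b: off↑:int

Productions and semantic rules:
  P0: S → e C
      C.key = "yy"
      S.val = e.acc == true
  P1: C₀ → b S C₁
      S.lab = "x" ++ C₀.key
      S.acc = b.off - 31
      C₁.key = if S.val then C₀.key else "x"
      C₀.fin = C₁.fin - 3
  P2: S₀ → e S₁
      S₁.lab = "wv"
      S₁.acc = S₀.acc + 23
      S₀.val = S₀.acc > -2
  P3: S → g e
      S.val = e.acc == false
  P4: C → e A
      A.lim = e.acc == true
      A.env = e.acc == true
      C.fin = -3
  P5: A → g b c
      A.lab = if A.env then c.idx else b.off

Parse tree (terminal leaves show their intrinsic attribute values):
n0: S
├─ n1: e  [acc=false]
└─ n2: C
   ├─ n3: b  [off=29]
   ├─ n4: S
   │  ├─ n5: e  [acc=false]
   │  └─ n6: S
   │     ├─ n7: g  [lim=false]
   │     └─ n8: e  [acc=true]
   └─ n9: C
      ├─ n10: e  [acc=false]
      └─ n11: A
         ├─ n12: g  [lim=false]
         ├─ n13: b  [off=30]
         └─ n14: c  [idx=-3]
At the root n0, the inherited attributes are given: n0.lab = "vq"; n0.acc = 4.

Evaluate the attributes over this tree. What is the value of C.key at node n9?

1. n0.lab = "vq"  [given at root]
2. n0.acc = 4  [given at root]
3. n1.acc = false  [terminal]
4. n2.key = "yy"  ["yy"]
5. n3.off = 29  [terminal]
6. n4.lab = "xyy"  ["x" ++ C₀.key]
7. n4.acc = -2  [b.off - 31]
8. n5.acc = false  [terminal]
9. n6.lab = "wv"  ["wv"]
10. n6.acc = 21  [S₀.acc + 23]
11. n7.lim = false  [terminal]
12. n8.acc = true  [terminal]
13. n6.val = false  [e.acc == false]
14. n4.val = false  [S₀.acc > -2]
15. n9.key = "x"  [if S.val then C₀.key else "x"]
16. n10.acc = false  [terminal]
17. n11.lim = false  [e.acc == true]
18. n11.env = false  [e.acc == true]
19. n12.lim = false  [terminal]
20. n13.off = 30  [terminal]
21. n14.idx = -3  [terminal]
22. n11.lab = 30  [if A.env then c.idx else b.off]
23. n9.fin = -3  [-3]
24. n2.fin = -6  [C₁.fin - 3]
25. n0.val = false  [e.acc == true]

"x"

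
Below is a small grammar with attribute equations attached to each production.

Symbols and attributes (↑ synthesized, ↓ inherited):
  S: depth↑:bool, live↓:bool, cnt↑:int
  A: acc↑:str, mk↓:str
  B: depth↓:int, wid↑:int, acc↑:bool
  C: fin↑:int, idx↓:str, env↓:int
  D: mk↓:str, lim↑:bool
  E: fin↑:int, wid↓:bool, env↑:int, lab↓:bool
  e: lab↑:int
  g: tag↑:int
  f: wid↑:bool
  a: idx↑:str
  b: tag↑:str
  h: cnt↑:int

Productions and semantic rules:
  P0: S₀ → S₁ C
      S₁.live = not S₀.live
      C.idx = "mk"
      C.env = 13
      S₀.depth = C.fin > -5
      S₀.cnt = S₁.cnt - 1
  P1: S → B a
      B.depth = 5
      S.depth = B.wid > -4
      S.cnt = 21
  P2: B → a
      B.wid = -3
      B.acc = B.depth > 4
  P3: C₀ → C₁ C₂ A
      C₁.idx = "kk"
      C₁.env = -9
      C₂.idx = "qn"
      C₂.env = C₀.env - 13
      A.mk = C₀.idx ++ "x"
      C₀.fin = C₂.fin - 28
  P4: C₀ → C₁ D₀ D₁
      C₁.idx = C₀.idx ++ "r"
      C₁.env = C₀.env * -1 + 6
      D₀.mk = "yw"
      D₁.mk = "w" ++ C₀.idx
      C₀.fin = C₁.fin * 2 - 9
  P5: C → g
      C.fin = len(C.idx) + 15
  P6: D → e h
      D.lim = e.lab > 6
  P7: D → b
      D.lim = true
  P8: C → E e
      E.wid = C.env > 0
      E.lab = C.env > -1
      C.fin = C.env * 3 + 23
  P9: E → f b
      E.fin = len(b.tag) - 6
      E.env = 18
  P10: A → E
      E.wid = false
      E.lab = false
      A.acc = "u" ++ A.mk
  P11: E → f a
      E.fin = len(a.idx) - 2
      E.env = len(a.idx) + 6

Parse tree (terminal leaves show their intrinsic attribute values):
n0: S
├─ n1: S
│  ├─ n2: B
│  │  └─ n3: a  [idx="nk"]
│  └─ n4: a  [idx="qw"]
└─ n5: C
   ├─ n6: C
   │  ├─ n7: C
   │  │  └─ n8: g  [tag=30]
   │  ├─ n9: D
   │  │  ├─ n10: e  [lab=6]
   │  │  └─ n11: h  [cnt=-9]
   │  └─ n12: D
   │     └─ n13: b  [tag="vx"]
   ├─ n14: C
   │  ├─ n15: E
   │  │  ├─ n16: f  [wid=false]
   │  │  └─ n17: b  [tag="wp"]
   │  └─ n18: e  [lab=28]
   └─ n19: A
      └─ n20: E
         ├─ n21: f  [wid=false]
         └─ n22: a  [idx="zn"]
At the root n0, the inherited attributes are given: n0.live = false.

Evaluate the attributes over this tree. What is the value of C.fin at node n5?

-5

1. n0.live = false  [given at root]
2. n1.live = true  [not S₀.live]
3. n2.depth = 5  [5]
4. n3.idx = "nk"  [terminal]
5. n2.wid = -3  [-3]
6. n2.acc = true  [B.depth > 4]
7. n4.idx = "qw"  [terminal]
8. n1.depth = true  [B.wid > -4]
9. n1.cnt = 21  [21]
10. n5.idx = "mk"  ["mk"]
11. n5.env = 13  [13]
12. n6.idx = "kk"  ["kk"]
13. n6.env = -9  [-9]
14. n7.idx = "kkr"  [C₀.idx ++ "r"]
15. n7.env = 15  [C₀.env * -1 + 6]
16. n8.tag = 30  [terminal]
17. n7.fin = 18  [len(C.idx) + 15]
18. n9.mk = "yw"  ["yw"]
19. n10.lab = 6  [terminal]
20. n11.cnt = -9  [terminal]
21. n9.lim = false  [e.lab > 6]
22. n12.mk = "wkk"  ["w" ++ C₀.idx]
23. n13.tag = "vx"  [terminal]
24. n12.lim = true  [true]
25. n6.fin = 27  [C₁.fin * 2 - 9]
26. n14.idx = "qn"  ["qn"]
27. n14.env = 0  [C₀.env - 13]
28. n15.wid = false  [C.env > 0]
29. n15.lab = true  [C.env > -1]
30. n16.wid = false  [terminal]
31. n17.tag = "wp"  [terminal]
32. n15.fin = -4  [len(b.tag) - 6]
33. n15.env = 18  [18]
34. n18.lab = 28  [terminal]
35. n14.fin = 23  [C.env * 3 + 23]
36. n19.mk = "mkx"  [C₀.idx ++ "x"]
37. n20.wid = false  [false]
38. n20.lab = false  [false]
39. n21.wid = false  [terminal]
40. n22.idx = "zn"  [terminal]
41. n20.fin = 0  [len(a.idx) - 2]
42. n20.env = 8  [len(a.idx) + 6]
43. n19.acc = "umkx"  ["u" ++ A.mk]
44. n5.fin = -5  [C₂.fin - 28]
45. n0.depth = false  [C.fin > -5]
46. n0.cnt = 20  [S₁.cnt - 1]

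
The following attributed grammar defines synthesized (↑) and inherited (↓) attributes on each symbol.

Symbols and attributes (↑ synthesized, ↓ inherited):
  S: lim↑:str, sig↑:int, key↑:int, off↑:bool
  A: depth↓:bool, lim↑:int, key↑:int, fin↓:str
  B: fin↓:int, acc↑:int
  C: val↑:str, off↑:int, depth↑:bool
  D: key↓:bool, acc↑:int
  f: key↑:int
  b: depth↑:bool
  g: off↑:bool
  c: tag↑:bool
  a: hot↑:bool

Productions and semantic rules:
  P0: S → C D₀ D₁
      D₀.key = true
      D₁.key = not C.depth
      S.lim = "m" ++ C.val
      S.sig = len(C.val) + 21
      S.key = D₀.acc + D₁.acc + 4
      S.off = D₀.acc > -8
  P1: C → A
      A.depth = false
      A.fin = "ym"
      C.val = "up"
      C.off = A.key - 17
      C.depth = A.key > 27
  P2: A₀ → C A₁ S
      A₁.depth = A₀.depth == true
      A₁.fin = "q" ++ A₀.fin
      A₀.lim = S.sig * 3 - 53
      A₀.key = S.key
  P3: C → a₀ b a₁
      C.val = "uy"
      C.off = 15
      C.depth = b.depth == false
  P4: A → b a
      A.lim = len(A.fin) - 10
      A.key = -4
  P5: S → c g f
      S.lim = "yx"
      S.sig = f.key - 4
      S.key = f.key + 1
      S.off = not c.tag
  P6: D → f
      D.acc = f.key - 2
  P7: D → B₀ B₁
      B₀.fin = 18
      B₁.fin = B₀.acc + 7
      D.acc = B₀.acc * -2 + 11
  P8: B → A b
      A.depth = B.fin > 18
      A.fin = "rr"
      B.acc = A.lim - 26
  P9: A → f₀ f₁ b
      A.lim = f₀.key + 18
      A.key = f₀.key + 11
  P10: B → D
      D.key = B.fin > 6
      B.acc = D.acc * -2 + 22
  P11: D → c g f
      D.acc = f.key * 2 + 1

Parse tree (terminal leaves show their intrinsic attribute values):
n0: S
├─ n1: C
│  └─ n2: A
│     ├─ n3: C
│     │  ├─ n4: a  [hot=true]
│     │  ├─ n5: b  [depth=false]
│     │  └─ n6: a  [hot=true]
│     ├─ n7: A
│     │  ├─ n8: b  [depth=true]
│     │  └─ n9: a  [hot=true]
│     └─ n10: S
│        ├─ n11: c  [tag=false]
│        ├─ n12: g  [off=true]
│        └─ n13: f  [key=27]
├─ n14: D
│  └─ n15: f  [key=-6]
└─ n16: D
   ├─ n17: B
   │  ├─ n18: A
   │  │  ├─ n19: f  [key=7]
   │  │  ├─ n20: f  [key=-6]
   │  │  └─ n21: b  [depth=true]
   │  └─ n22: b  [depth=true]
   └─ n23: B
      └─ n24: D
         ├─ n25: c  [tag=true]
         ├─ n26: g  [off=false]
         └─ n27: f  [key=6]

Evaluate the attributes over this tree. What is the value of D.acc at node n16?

1. n2.depth = false  [false]
2. n2.fin = "ym"  ["ym"]
3. n4.hot = true  [terminal]
4. n5.depth = false  [terminal]
5. n6.hot = true  [terminal]
6. n3.val = "uy"  ["uy"]
7. n3.off = 15  [15]
8. n3.depth = true  [b.depth == false]
9. n7.depth = false  [A₀.depth == true]
10. n7.fin = "qym"  ["q" ++ A₀.fin]
11. n8.depth = true  [terminal]
12. n9.hot = true  [terminal]
13. n7.lim = -7  [len(A.fin) - 10]
14. n7.key = -4  [-4]
15. n11.tag = false  [terminal]
16. n12.off = true  [terminal]
17. n13.key = 27  [terminal]
18. n10.lim = "yx"  ["yx"]
19. n10.sig = 23  [f.key - 4]
20. n10.key = 28  [f.key + 1]
21. n10.off = true  [not c.tag]
22. n2.lim = 16  [S.sig * 3 - 53]
23. n2.key = 28  [S.key]
24. n1.val = "up"  ["up"]
25. n1.off = 11  [A.key - 17]
26. n1.depth = true  [A.key > 27]
27. n14.key = true  [true]
28. n15.key = -6  [terminal]
29. n14.acc = -8  [f.key - 2]
30. n16.key = false  [not C.depth]
31. n17.fin = 18  [18]
32. n18.depth = false  [B.fin > 18]
33. n18.fin = "rr"  ["rr"]
34. n19.key = 7  [terminal]
35. n20.key = -6  [terminal]
36. n21.depth = true  [terminal]
37. n18.lim = 25  [f₀.key + 18]
38. n18.key = 18  [f₀.key + 11]
39. n22.depth = true  [terminal]
40. n17.acc = -1  [A.lim - 26]
41. n23.fin = 6  [B₀.acc + 7]
42. n24.key = false  [B.fin > 6]
43. n25.tag = true  [terminal]
44. n26.off = false  [terminal]
45. n27.key = 6  [terminal]
46. n24.acc = 13  [f.key * 2 + 1]
47. n23.acc = -4  [D.acc * -2 + 22]
48. n16.acc = 13  [B₀.acc * -2 + 11]
49. n0.lim = "mup"  ["m" ++ C.val]
50. n0.sig = 23  [len(C.val) + 21]
51. n0.key = 9  [D₀.acc + D₁.acc + 4]
52. n0.off = false  [D₀.acc > -8]

13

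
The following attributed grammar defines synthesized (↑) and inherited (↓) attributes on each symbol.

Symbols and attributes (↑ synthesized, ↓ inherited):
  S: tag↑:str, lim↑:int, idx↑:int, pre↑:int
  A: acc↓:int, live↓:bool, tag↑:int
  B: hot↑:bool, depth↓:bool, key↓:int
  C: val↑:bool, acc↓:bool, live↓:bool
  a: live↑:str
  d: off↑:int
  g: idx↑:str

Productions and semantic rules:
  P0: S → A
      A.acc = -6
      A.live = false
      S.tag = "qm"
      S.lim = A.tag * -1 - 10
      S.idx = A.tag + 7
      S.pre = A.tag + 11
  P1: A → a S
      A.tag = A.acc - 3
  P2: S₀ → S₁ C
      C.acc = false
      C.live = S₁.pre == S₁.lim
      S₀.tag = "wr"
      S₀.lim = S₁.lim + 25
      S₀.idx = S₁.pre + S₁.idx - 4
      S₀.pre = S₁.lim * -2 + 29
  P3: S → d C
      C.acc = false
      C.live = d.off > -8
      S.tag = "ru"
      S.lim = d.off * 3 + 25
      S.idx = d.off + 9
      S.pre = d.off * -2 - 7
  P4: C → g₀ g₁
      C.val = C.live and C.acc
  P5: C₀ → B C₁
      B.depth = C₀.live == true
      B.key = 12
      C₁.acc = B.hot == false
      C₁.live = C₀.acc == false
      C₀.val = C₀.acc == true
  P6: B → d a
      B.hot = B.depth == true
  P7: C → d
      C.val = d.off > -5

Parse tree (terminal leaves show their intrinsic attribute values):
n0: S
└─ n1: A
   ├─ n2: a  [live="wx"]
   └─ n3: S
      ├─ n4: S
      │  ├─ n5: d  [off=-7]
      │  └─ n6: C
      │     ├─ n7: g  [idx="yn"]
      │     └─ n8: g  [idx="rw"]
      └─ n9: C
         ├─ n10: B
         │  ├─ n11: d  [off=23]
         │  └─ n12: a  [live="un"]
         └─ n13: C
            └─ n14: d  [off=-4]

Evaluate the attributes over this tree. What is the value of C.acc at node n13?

1. n1.acc = -6  [-6]
2. n1.live = false  [false]
3. n2.live = "wx"  [terminal]
4. n5.off = -7  [terminal]
5. n6.acc = false  [false]
6. n6.live = true  [d.off > -8]
7. n7.idx = "yn"  [terminal]
8. n8.idx = "rw"  [terminal]
9. n6.val = false  [C.live and C.acc]
10. n4.tag = "ru"  ["ru"]
11. n4.lim = 4  [d.off * 3 + 25]
12. n4.idx = 2  [d.off + 9]
13. n4.pre = 7  [d.off * -2 - 7]
14. n9.acc = false  [false]
15. n9.live = false  [S₁.pre == S₁.lim]
16. n10.depth = false  [C₀.live == true]
17. n10.key = 12  [12]
18. n11.off = 23  [terminal]
19. n12.live = "un"  [terminal]
20. n10.hot = false  [B.depth == true]
21. n13.acc = true  [B.hot == false]
22. n13.live = true  [C₀.acc == false]
23. n14.off = -4  [terminal]
24. n13.val = true  [d.off > -5]
25. n9.val = false  [C₀.acc == true]
26. n3.tag = "wr"  ["wr"]
27. n3.lim = 29  [S₁.lim + 25]
28. n3.idx = 5  [S₁.pre + S₁.idx - 4]
29. n3.pre = 21  [S₁.lim * -2 + 29]
30. n1.tag = -9  [A.acc - 3]
31. n0.tag = "qm"  ["qm"]
32. n0.lim = -1  [A.tag * -1 - 10]
33. n0.idx = -2  [A.tag + 7]
34. n0.pre = 2  [A.tag + 11]

true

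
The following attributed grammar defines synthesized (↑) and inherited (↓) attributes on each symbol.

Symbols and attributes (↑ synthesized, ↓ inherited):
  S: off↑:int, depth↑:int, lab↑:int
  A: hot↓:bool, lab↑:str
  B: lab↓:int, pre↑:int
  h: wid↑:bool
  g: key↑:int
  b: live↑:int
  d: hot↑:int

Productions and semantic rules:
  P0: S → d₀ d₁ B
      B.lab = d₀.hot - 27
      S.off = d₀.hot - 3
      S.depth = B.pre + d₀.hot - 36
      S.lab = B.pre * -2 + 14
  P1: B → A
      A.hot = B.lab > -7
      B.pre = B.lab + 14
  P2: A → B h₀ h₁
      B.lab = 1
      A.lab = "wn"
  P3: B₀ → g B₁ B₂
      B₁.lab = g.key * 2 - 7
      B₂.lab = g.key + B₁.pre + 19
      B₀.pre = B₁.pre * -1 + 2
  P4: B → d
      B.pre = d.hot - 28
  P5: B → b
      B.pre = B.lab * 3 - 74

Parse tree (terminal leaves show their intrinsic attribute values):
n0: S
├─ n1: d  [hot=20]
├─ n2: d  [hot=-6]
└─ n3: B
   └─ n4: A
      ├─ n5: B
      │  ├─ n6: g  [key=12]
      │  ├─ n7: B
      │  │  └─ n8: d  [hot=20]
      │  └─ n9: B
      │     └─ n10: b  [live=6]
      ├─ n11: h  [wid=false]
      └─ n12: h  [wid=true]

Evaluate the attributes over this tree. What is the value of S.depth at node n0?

-9

1. n1.hot = 20  [terminal]
2. n2.hot = -6  [terminal]
3. n3.lab = -7  [d₀.hot - 27]
4. n4.hot = false  [B.lab > -7]
5. n5.lab = 1  [1]
6. n6.key = 12  [terminal]
7. n7.lab = 17  [g.key * 2 - 7]
8. n8.hot = 20  [terminal]
9. n7.pre = -8  [d.hot - 28]
10. n9.lab = 23  [g.key + B₁.pre + 19]
11. n10.live = 6  [terminal]
12. n9.pre = -5  [B.lab * 3 - 74]
13. n5.pre = 10  [B₁.pre * -1 + 2]
14. n11.wid = false  [terminal]
15. n12.wid = true  [terminal]
16. n4.lab = "wn"  ["wn"]
17. n3.pre = 7  [B.lab + 14]
18. n0.off = 17  [d₀.hot - 3]
19. n0.depth = -9  [B.pre + d₀.hot - 36]
20. n0.lab = 0  [B.pre * -2 + 14]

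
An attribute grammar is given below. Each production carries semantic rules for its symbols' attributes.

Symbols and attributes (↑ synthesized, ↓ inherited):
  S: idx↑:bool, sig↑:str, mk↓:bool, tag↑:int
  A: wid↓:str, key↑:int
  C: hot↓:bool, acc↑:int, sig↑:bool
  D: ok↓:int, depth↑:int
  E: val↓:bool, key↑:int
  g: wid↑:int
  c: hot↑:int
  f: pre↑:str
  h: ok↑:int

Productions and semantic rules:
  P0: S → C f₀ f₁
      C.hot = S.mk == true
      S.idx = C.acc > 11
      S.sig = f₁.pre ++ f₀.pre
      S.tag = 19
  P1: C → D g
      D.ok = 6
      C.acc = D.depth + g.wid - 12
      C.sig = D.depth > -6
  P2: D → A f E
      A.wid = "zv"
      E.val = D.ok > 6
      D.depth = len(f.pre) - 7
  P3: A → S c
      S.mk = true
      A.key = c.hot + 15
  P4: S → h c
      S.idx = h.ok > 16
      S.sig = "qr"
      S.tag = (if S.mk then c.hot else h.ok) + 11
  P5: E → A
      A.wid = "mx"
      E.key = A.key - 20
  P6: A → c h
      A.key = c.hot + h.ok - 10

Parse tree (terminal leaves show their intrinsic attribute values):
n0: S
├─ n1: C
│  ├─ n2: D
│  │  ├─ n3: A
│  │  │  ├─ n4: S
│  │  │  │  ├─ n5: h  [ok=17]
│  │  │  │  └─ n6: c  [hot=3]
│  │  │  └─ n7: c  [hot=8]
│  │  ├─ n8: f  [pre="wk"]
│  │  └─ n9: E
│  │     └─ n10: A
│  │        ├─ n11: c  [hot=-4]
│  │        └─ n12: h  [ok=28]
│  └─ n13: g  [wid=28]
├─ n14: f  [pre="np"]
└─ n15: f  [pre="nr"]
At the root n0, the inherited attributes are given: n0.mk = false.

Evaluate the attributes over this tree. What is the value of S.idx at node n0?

1. n0.mk = false  [given at root]
2. n1.hot = false  [S.mk == true]
3. n2.ok = 6  [6]
4. n3.wid = "zv"  ["zv"]
5. n4.mk = true  [true]
6. n5.ok = 17  [terminal]
7. n6.hot = 3  [terminal]
8. n4.idx = true  [h.ok > 16]
9. n4.sig = "qr"  ["qr"]
10. n4.tag = 14  [(if S.mk then c.hot else h.ok) + 11]
11. n7.hot = 8  [terminal]
12. n3.key = 23  [c.hot + 15]
13. n8.pre = "wk"  [terminal]
14. n9.val = false  [D.ok > 6]
15. n10.wid = "mx"  ["mx"]
16. n11.hot = -4  [terminal]
17. n12.ok = 28  [terminal]
18. n10.key = 14  [c.hot + h.ok - 10]
19. n9.key = -6  [A.key - 20]
20. n2.depth = -5  [len(f.pre) - 7]
21. n13.wid = 28  [terminal]
22. n1.acc = 11  [D.depth + g.wid - 12]
23. n1.sig = true  [D.depth > -6]
24. n14.pre = "np"  [terminal]
25. n15.pre = "nr"  [terminal]
26. n0.idx = false  [C.acc > 11]
27. n0.sig = "nrnp"  [f₁.pre ++ f₀.pre]
28. n0.tag = 19  [19]

false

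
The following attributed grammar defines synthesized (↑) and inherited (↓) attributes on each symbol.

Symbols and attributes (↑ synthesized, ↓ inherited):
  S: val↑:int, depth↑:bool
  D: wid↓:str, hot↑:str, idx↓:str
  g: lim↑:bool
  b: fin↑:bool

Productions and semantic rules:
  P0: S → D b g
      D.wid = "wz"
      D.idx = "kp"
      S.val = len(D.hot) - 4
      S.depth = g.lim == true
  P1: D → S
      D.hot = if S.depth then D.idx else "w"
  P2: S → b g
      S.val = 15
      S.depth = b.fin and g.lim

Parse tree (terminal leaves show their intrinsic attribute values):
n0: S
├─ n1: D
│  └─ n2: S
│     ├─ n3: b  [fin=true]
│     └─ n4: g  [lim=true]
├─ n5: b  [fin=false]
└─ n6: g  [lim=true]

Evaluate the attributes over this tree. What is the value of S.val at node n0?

1. n1.wid = "wz"  ["wz"]
2. n1.idx = "kp"  ["kp"]
3. n3.fin = true  [terminal]
4. n4.lim = true  [terminal]
5. n2.val = 15  [15]
6. n2.depth = true  [b.fin and g.lim]
7. n1.hot = "kp"  [if S.depth then D.idx else "w"]
8. n5.fin = false  [terminal]
9. n6.lim = true  [terminal]
10. n0.val = -2  [len(D.hot) - 4]
11. n0.depth = true  [g.lim == true]

-2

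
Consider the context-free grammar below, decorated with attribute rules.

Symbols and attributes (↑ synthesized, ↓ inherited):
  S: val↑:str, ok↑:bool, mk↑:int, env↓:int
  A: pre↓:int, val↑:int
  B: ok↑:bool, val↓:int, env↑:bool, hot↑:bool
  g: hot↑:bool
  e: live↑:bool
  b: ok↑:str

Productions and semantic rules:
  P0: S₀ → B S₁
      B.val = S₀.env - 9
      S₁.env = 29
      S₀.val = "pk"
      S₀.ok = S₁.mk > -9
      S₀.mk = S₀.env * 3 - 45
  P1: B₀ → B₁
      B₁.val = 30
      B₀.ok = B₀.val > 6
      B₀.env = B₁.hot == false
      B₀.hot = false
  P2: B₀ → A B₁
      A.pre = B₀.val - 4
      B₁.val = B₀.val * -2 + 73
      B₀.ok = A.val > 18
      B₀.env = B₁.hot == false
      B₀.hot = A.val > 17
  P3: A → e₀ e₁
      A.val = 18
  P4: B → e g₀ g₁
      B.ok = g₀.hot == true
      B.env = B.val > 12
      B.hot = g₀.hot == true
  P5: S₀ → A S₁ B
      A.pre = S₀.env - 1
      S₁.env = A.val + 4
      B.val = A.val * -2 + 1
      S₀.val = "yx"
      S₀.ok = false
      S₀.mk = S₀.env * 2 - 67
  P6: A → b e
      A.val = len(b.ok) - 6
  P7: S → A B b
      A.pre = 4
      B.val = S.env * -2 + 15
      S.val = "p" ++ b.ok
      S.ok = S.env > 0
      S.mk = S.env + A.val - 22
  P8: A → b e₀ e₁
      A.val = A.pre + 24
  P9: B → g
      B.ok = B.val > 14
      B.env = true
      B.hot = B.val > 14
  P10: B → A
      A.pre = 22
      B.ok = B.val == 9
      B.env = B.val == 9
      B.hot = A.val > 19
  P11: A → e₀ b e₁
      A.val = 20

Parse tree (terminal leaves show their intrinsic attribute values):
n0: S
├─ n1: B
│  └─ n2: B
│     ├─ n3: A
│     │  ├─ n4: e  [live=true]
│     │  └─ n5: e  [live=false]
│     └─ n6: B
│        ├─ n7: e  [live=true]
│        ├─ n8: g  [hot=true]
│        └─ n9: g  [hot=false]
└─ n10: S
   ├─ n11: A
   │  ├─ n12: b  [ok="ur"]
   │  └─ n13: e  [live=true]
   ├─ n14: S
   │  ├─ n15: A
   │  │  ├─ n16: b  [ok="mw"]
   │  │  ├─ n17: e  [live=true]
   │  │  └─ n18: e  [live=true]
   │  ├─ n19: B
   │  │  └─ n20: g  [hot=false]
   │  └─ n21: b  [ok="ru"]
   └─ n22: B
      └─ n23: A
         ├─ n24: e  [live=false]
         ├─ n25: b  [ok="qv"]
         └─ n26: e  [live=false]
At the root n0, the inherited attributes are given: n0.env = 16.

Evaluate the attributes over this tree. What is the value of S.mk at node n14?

6

1. n0.env = 16  [given at root]
2. n1.val = 7  [S₀.env - 9]
3. n2.val = 30  [30]
4. n3.pre = 26  [B₀.val - 4]
5. n4.live = true  [terminal]
6. n5.live = false  [terminal]
7. n3.val = 18  [18]
8. n6.val = 13  [B₀.val * -2 + 73]
9. n7.live = true  [terminal]
10. n8.hot = true  [terminal]
11. n9.hot = false  [terminal]
12. n6.ok = true  [g₀.hot == true]
13. n6.env = true  [B.val > 12]
14. n6.hot = true  [g₀.hot == true]
15. n2.ok = false  [A.val > 18]
16. n2.env = false  [B₁.hot == false]
17. n2.hot = true  [A.val > 17]
18. n1.ok = true  [B₀.val > 6]
19. n1.env = false  [B₁.hot == false]
20. n1.hot = false  [false]
21. n10.env = 29  [29]
22. n11.pre = 28  [S₀.env - 1]
23. n12.ok = "ur"  [terminal]
24. n13.live = true  [terminal]
25. n11.val = -4  [len(b.ok) - 6]
26. n14.env = 0  [A.val + 4]
27. n15.pre = 4  [4]
28. n16.ok = "mw"  [terminal]
29. n17.live = true  [terminal]
30. n18.live = true  [terminal]
31. n15.val = 28  [A.pre + 24]
32. n19.val = 15  [S.env * -2 + 15]
33. n20.hot = false  [terminal]
34. n19.ok = true  [B.val > 14]
35. n19.env = true  [true]
36. n19.hot = true  [B.val > 14]
37. n21.ok = "ru"  [terminal]
38. n14.val = "pru"  ["p" ++ b.ok]
39. n14.ok = false  [S.env > 0]
40. n14.mk = 6  [S.env + A.val - 22]
41. n22.val = 9  [A.val * -2 + 1]
42. n23.pre = 22  [22]
43. n24.live = false  [terminal]
44. n25.ok = "qv"  [terminal]
45. n26.live = false  [terminal]
46. n23.val = 20  [20]
47. n22.ok = true  [B.val == 9]
48. n22.env = true  [B.val == 9]
49. n22.hot = true  [A.val > 19]
50. n10.val = "yx"  ["yx"]
51. n10.ok = false  [false]
52. n10.mk = -9  [S₀.env * 2 - 67]
53. n0.val = "pk"  ["pk"]
54. n0.ok = false  [S₁.mk > -9]
55. n0.mk = 3  [S₀.env * 3 - 45]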